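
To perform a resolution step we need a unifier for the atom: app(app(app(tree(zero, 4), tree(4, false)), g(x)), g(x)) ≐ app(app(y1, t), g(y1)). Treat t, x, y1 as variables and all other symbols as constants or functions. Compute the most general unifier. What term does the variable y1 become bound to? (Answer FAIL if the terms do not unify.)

Decompose app/2: app(app(tree(zero, 4), tree(4, false)), g(x)) ≐ app(y1, t),  g(x) ≐ g(y1).
Decompose app/2: app(tree(zero, 4), tree(4, false)) ≐ y1,  g(x) ≐ t.
Bind y1 := app(tree(zero, 4), tree(4, false)); substituting into the one remaining equation that mentions y1 gives: g(x) ≐ g(app(tree(zero, 4), tree(4, false))).
Bind t := g(x); no other remaining equation mentions t.
Decompose g/1: x ≐ app(tree(zero, 4), tree(4, false)).
Bind x := app(tree(zero, 4), tree(4, false)). Substituting into the earlier binding gives t := g(app(tree(zero, 4), tree(4, false))).
MGU = { y1 -> app(tree(zero, 4), tree(4, false)), t -> g(app(tree(zero, 4), tree(4, false))), x -> app(tree(zero, 4), tree(4, false)) }, so y1 -> app(tree(zero, 4), tree(4, false)).

app(tree(zero, 4), tree(4, false))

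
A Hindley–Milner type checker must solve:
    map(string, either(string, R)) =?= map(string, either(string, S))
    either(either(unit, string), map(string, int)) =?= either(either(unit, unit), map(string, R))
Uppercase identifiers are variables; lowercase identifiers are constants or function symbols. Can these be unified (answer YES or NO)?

Decompose map/2: string =?= string,  either(string, R) =?= either(string, S).
Delete trivial equation string =?= string.
Decompose either/2: string =?= string,  R =?= S.
Delete trivial equation string =?= string.
Bind R := S; substituting into the remaining equation gives: either(either(unit, string), map(string, int)) =?= either(either(unit, unit), map(string, S)).
Decompose either/2: either(unit, string) =?= either(unit, unit),  map(string, int) =?= map(string, S).
Decompose either/2: unit =?= unit,  string =?= unit.
Delete trivial equation unit =?= unit.
Clash: constants string and unit differ; no unifier exists.

NO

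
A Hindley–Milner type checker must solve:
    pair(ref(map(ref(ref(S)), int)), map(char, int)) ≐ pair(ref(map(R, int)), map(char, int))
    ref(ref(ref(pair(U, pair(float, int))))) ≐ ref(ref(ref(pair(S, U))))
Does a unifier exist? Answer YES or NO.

YES

Decompose pair/2: ref(map(ref(ref(S)), int)) ≐ ref(map(R, int)),  map(char, int) ≐ map(char, int).
Decompose ref/1: map(ref(ref(S)), int) ≐ map(R, int).
Decompose map/2: ref(ref(S)) ≐ R,  int ≐ int.
Bind R := ref(ref(S)); no other remaining equation mentions R.
Delete trivial equation int ≐ int.
Delete trivial equation map(char, int) ≐ map(char, int).
Decompose ref/1: ref(ref(pair(U, pair(float, int)))) ≐ ref(ref(pair(S, U))).
Decompose ref/1: ref(pair(U, pair(float, int))) ≐ ref(pair(S, U)).
Decompose ref/1: pair(U, pair(float, int)) ≐ pair(S, U).
Decompose pair/2: U ≐ S,  pair(float, int) ≐ U.
Bind U := S; substituting into the remaining equation gives: pair(float, int) ≐ S.
Bind S := pair(float, int). Substituting into the earlier bindings gives R := ref(ref(pair(float, int))), U := pair(float, int).
No equations remain and no clash or occurs-check failure arose, so a unifier exists.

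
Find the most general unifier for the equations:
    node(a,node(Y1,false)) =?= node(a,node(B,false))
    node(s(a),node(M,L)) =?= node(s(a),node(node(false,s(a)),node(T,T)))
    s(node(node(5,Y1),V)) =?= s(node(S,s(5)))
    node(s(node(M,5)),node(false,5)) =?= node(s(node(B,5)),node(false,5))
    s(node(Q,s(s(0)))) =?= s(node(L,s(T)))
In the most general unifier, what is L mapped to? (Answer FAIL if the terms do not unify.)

Decompose node/2: a =?= a,  node(Y1,false) =?= node(B,false).
Delete trivial equation a =?= a.
Decompose node/2: Y1 =?= B,  false =?= false.
Bind Y1 := B; substituting into the one remaining equation that mentions Y1 gives: s(node(node(5,B),V)) =?= s(node(S,s(5))).
Delete trivial equation false =?= false.
Decompose node/2: s(a) =?= s(a),  node(M,L) =?= node(node(false,s(a)),node(T,T)).
Delete trivial equation s(a) =?= s(a).
Decompose node/2: M =?= node(false,s(a)),  L =?= node(T,T).
Bind M := node(false,s(a)); substituting into the one remaining equation that mentions M gives: node(s(node(node(false,s(a)),5)),node(false,5)) =?= node(s(node(B,5)),node(false,5)).
Bind L := node(T,T); substituting into the one remaining equation that mentions L gives: s(node(Q,s(s(0)))) =?= s(node(node(T,T),s(T))).
Decompose s/1: node(node(5,B),V) =?= node(S,s(5)).
Decompose node/2: node(5,B) =?= S,  V =?= s(5).
Bind S := node(5,B); no other remaining equation mentions S.
Bind V := s(5); no other remaining equation mentions V.
Decompose node/2: s(node(node(false,s(a)),5)) =?= s(node(B,5)),  node(false,5) =?= node(false,5).
Decompose s/1: node(node(false,s(a)),5) =?= node(B,5).
Decompose node/2: node(false,s(a)) =?= B,  5 =?= 5.
Bind B := node(false,s(a)); no other remaining equation mentions B. Substituting into the earlier bindings gives Y1 := node(false,s(a)), S := node(5,node(false,s(a))).
Delete trivial equation 5 =?= 5.
Delete trivial equation node(false,5) =?= node(false,5).
Decompose s/1: node(Q,s(s(0))) =?= node(node(T,T),s(T)).
Decompose node/2: Q =?= node(T,T),  s(s(0)) =?= s(T).
Bind Q := node(T,T); no other remaining equation mentions Q.
Decompose s/1: s(0) =?= T.
Bind T := s(0). Substituting into the earlier bindings gives L := node(s(0),s(0)), Q := node(s(0),s(0)).
MGU = { Y1 ↦ node(false,s(a)), M ↦ node(false,s(a)), L ↦ node(s(0),s(0)), S ↦ node(5,node(false,s(a))), V ↦ s(5), B ↦ node(false,s(a)), Q ↦ node(s(0),s(0)), T ↦ s(0) }, so L ↦ node(s(0),s(0)).

node(s(0),s(0))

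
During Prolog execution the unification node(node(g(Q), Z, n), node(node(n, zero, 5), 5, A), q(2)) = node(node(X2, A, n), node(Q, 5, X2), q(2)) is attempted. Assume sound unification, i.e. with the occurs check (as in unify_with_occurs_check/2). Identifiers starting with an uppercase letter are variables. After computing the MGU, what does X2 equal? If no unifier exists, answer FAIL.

Decompose node/3: node(g(Q), Z, n) = node(X2, A, n),  node(node(n, zero, 5), 5, A) = node(Q, 5, X2),  q(2) = q(2).
Decompose node/3: g(Q) = X2,  Z = A,  n = n.
Bind X2 := g(Q); substituting into the one remaining equation that mentions X2 gives: node(node(n, zero, 5), 5, A) = node(Q, 5, g(Q)).
Bind Z := A; no other remaining equation mentions Z.
Delete trivial equation n = n.
Decompose node/3: node(n, zero, 5) = Q,  5 = 5,  A = g(Q).
Bind Q := node(n, zero, 5); substituting into the one remaining equation that mentions Q gives: A = g(node(n, zero, 5)). Substituting into the earlier binding gives X2 := g(node(n, zero, 5)).
Delete trivial equation 5 = 5.
Bind A := g(node(n, zero, 5)); no other remaining equation mentions A. Substituting into the earlier binding gives Z := g(node(n, zero, 5)).
Delete trivial equation q(2) = q(2).
MGU = { X2 -> g(node(n, zero, 5)), Z -> g(node(n, zero, 5)), Q -> node(n, zero, 5), A -> g(node(n, zero, 5)) }, so X2 -> g(node(n, zero, 5)).

g(node(n, zero, 5))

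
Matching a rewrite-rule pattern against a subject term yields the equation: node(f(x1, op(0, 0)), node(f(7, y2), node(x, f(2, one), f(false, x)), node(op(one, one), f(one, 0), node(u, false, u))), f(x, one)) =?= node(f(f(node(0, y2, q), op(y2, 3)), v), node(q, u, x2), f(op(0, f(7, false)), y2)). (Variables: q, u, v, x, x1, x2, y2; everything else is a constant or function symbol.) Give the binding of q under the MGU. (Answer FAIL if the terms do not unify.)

Decompose node/3: f(x1, op(0, 0)) =?= f(f(node(0, y2, q), op(y2, 3)), v),  node(f(7, y2), node(x, f(2, one), f(false, x)), node(op(one, one), f(one, 0), node(u, false, u))) =?= node(q, u, x2),  f(x, one) =?= f(op(0, f(7, false)), y2).
Decompose f/2: x1 =?= f(node(0, y2, q), op(y2, 3)),  op(0, 0) =?= v.
Bind x1 := f(node(0, y2, q), op(y2, 3)); no other remaining equation mentions x1.
Bind v := op(0, 0); no other remaining equation mentions v.
Decompose node/3: f(7, y2) =?= q,  node(x, f(2, one), f(false, x)) =?= u,  node(op(one, one), f(one, 0), node(u, false, u)) =?= x2.
Bind q := f(7, y2); no other remaining equation mentions q. Substituting into the earlier binding gives x1 := f(node(0, y2, f(7, y2)), op(y2, 3)).
Bind u := node(x, f(2, one), f(false, x)); substituting into the one remaining equation that mentions u gives: node(op(one, one), f(one, 0), node(node(x, f(2, one), f(false, x)), false, node(x, f(2, one), f(false, x)))) =?= x2.
Bind x2 := node(op(one, one), f(one, 0), node(node(x, f(2, one), f(false, x)), false, node(x, f(2, one), f(false, x)))); no other remaining equation mentions x2.
Decompose f/2: x =?= op(0, f(7, false)),  one =?= y2.
Bind x := op(0, f(7, false)); no other remaining equation mentions x. Substituting into the earlier bindings gives u := node(op(0, f(7, false)), f(2, one), f(false, op(0, f(7, false)))), x2 := node(op(one, one), f(one, 0), node(node(op(0, f(7, false)), f(2, one), f(false, op(0, f(7, false)))), false, node(op(0, f(7, false)), f(2, one), f(false, op(0, f(7, false)))))).
Bind y2 := one. Substituting into the earlier bindings gives x1 := f(node(0, one, f(7, one)), op(one, 3)), q := f(7, one).
MGU = { x1 -> f(node(0, one, f(7, one)), op(one, 3)), v -> op(0, 0), q -> f(7, one), u -> node(op(0, f(7, false)), f(2, one), f(false, op(0, f(7, false)))), x2 -> node(op(one, one), f(one, 0), node(node(op(0, f(7, false)), f(2, one), f(false, op(0, f(7, false)))), false, node(op(0, f(7, false)), f(2, one), f(false, op(0, f(7, false)))))), x -> op(0, f(7, false)), y2 -> one }, so q -> f(7, one).

f(7, one)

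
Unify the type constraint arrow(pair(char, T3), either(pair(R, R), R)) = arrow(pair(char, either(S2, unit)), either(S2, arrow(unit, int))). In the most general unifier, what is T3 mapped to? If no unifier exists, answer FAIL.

Decompose arrow/2: pair(char, T3) = pair(char, either(S2, unit)),  either(pair(R, R), R) = either(S2, arrow(unit, int)).
Decompose pair/2: char = char,  T3 = either(S2, unit).
Delete trivial equation char = char.
Bind T3 := either(S2, unit); no other remaining equation mentions T3.
Decompose either/2: pair(R, R) = S2,  R = arrow(unit, int).
Bind S2 := pair(R, R); no other remaining equation mentions S2. Substituting into the earlier binding gives T3 := either(pair(R, R), unit).
Bind R := arrow(unit, int). Substituting into the earlier bindings gives T3 := either(pair(arrow(unit, int), arrow(unit, int)), unit), S2 := pair(arrow(unit, int), arrow(unit, int)).
MGU = { T3 -> either(pair(arrow(unit, int), arrow(unit, int)), unit), S2 -> pair(arrow(unit, int), arrow(unit, int)), R -> arrow(unit, int) }, so T3 -> either(pair(arrow(unit, int), arrow(unit, int)), unit).

either(pair(arrow(unit, int), arrow(unit, int)), unit)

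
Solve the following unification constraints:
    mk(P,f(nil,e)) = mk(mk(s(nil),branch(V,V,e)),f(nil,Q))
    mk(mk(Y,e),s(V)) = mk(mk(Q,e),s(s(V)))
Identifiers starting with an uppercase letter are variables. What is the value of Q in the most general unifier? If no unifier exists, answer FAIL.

Decompose mk/2: P = mk(s(nil),branch(V,V,e)),  f(nil,e) = f(nil,Q).
Bind P := mk(s(nil),branch(V,V,e)); no other remaining equation mentions P.
Decompose f/2: nil = nil,  e = Q.
Delete trivial equation nil = nil.
Bind Q := e; substituting into the remaining equation gives: mk(mk(Y,e),s(V)) = mk(mk(e,e),s(s(V))).
Decompose mk/2: mk(Y,e) = mk(e,e),  s(V) = s(s(V)).
Decompose mk/2: Y = e,  e = e.
Bind Y := e; no other remaining equation mentions Y.
Delete trivial equation e = e.
Decompose s/1: V = s(V).
Occurs check fails: V occurs in s(V); the equation V = s(V) has no finite solution.

FAIL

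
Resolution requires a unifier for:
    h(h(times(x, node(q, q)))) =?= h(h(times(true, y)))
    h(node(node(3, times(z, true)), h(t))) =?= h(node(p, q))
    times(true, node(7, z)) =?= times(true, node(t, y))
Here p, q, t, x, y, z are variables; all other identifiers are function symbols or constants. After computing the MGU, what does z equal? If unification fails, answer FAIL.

Decompose h/1: h(times(x, node(q, q))) =?= h(times(true, y)).
Decompose h/1: times(x, node(q, q)) =?= times(true, y).
Decompose times/2: x =?= true,  node(q, q) =?= y.
Bind x := true; no other remaining equation mentions x.
Bind y := node(q, q); substituting into the one remaining equation that mentions y gives: times(true, node(7, z)) =?= times(true, node(t, node(q, q))).
Decompose h/1: node(node(3, times(z, true)), h(t)) =?= node(p, q).
Decompose node/2: node(3, times(z, true)) =?= p,  h(t) =?= q.
Bind p := node(3, times(z, true)); no other remaining equation mentions p.
Bind q := h(t); substituting into the remaining equation gives: times(true, node(7, z)) =?= times(true, node(t, node(h(t), h(t)))). Substituting into the earlier binding gives y := node(h(t), h(t)).
Decompose times/2: true =?= true,  node(7, z) =?= node(t, node(h(t), h(t))).
Delete trivial equation true =?= true.
Decompose node/2: 7 =?= t,  z =?= node(h(t), h(t)).
Bind t := 7; substituting into the remaining equation gives: z =?= node(h(7), h(7)). Substituting into the earlier bindings gives y := node(h(7), h(7)), q := h(7).
Bind z := node(h(7), h(7)). Substituting into the earlier binding gives p := node(3, times(node(h(7), h(7)), true)).
MGU = { x := true, y := node(h(7), h(7)), p := node(3, times(node(h(7), h(7)), true)), q := h(7), t := 7, z := node(h(7), h(7)) }, so z := node(h(7), h(7)).

node(h(7), h(7))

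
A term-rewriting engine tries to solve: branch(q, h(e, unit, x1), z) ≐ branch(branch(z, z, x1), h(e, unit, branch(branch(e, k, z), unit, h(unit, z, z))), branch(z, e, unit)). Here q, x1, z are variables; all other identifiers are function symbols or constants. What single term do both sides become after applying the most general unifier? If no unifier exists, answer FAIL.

Decompose branch/3: q ≐ branch(z, z, x1),  h(e, unit, x1) ≐ h(e, unit, branch(branch(e, k, z), unit, h(unit, z, z))),  z ≐ branch(z, e, unit).
Bind q := branch(z, z, x1); no other remaining equation mentions q.
Decompose h/3: e ≐ e,  unit ≐ unit,  x1 ≐ branch(branch(e, k, z), unit, h(unit, z, z)).
Delete trivial equation e ≐ e.
Delete trivial equation unit ≐ unit.
Bind x1 := branch(branch(e, k, z), unit, h(unit, z, z)); no other remaining equation mentions x1. Substituting into the earlier binding gives q := branch(z, z, branch(branch(e, k, z), unit, h(unit, z, z))).
Occurs check fails: z occurs in branch(z, e, unit); the equation z ≐ branch(z, e, unit) has no finite solution.

FAIL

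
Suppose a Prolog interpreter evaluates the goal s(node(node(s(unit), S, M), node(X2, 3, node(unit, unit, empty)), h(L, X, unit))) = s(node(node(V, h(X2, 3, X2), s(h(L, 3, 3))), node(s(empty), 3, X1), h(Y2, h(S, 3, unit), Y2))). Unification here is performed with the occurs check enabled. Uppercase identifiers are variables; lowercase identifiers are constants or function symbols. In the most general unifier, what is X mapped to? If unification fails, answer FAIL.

Decompose s/1: node(node(s(unit), S, M), node(X2, 3, node(unit, unit, empty)), h(L, X, unit)) = node(node(V, h(X2, 3, X2), s(h(L, 3, 3))), node(s(empty), 3, X1), h(Y2, h(S, 3, unit), Y2)).
Decompose node/3: node(s(unit), S, M) = node(V, h(X2, 3, X2), s(h(L, 3, 3))),  node(X2, 3, node(unit, unit, empty)) = node(s(empty), 3, X1),  h(L, X, unit) = h(Y2, h(S, 3, unit), Y2).
Decompose node/3: s(unit) = V,  S = h(X2, 3, X2),  M = s(h(L, 3, 3)).
Bind V := s(unit); no other remaining equation mentions V.
Bind S := h(X2, 3, X2); substituting into the one remaining equation that mentions S gives: h(L, X, unit) = h(Y2, h(h(X2, 3, X2), 3, unit), Y2).
Bind M := s(h(L, 3, 3)); no other remaining equation mentions M.
Decompose node/3: X2 = s(empty),  3 = 3,  node(unit, unit, empty) = X1.
Bind X2 := s(empty); substituting into the one remaining equation that mentions X2 gives: h(L, X, unit) = h(Y2, h(h(s(empty), 3, s(empty)), 3, unit), Y2). Substituting into the earlier binding gives S := h(s(empty), 3, s(empty)).
Delete trivial equation 3 = 3.
Bind X1 := node(unit, unit, empty); no other remaining equation mentions X1.
Decompose h/3: L = Y2,  X = h(h(s(empty), 3, s(empty)), 3, unit),  unit = Y2.
Bind L := Y2; no other remaining equation mentions L. Substituting into the earlier binding gives M := s(h(Y2, 3, 3)).
Bind X := h(h(s(empty), 3, s(empty)), 3, unit); no other remaining equation mentions X.
Bind Y2 := unit. Substituting into the earlier bindings gives M := s(h(unit, 3, 3)), L := unit.
MGU = { V = s(unit), S = h(s(empty), 3, s(empty)), M = s(h(unit, 3, 3)), X2 = s(empty), X1 = node(unit, unit, empty), L = unit, X = h(h(s(empty), 3, s(empty)), 3, unit), Y2 = unit }, so X = h(h(s(empty), 3, s(empty)), 3, unit).

h(h(s(empty), 3, s(empty)), 3, unit)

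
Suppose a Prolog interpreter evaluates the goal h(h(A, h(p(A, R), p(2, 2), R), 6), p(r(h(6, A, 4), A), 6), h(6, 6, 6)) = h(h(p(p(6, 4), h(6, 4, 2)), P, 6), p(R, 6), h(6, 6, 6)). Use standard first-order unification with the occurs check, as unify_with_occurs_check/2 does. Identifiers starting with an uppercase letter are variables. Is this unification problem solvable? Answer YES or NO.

YES

Decompose h/3: h(A, h(p(A, R), p(2, 2), R), 6) = h(p(p(6, 4), h(6, 4, 2)), P, 6),  p(r(h(6, A, 4), A), 6) = p(R, 6),  h(6, 6, 6) = h(6, 6, 6).
Decompose h/3: A = p(p(6, 4), h(6, 4, 2)),  h(p(A, R), p(2, 2), R) = P,  6 = 6.
Bind A := p(p(6, 4), h(6, 4, 2)); substituting into the 2 remaining equations that mention A gives: h(p(p(p(6, 4), h(6, 4, 2)), R), p(2, 2), R) = P,  p(r(h(6, p(p(6, 4), h(6, 4, 2)), 4), p(p(6, 4), h(6, 4, 2))), 6) = p(R, 6).
Bind P := h(p(p(p(6, 4), h(6, 4, 2)), R), p(2, 2), R); no other remaining equation mentions P.
Delete trivial equation 6 = 6.
Decompose p/2: r(h(6, p(p(6, 4), h(6, 4, 2)), 4), p(p(6, 4), h(6, 4, 2))) = R,  6 = 6.
Bind R := r(h(6, p(p(6, 4), h(6, 4, 2)), 4), p(p(6, 4), h(6, 4, 2))); no other remaining equation mentions R. Substituting into the earlier binding gives P := h(p(p(p(6, 4), h(6, 4, 2)), r(h(6, p(p(6, 4), h(6, 4, 2)), 4), p(p(6, 4), h(6, 4, 2)))), p(2, 2), r(h(6, p(p(6, 4), h(6, 4, 2)), 4), p(p(6, 4), h(6, 4, 2)))).
Delete trivial equation 6 = 6.
Delete trivial equation h(6, 6, 6) = h(6, 6, 6).
No equations remain and no clash or occurs-check failure arose, so a unifier exists.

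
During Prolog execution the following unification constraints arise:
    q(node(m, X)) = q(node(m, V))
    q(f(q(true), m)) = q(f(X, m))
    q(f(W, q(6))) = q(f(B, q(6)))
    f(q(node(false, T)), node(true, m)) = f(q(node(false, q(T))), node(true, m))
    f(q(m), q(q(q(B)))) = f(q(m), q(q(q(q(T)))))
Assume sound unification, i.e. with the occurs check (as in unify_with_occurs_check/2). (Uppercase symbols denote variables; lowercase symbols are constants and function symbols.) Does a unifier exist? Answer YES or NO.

NO

Decompose q/1: node(m, X) = node(m, V).
Decompose node/2: m = m,  X = V.
Delete trivial equation m = m.
Bind X := V; substituting into the one remaining equation that mentions X gives: q(f(q(true), m)) = q(f(V, m)).
Decompose q/1: f(q(true), m) = f(V, m).
Decompose f/2: q(true) = V,  m = m.
Bind V := q(true); no other remaining equation mentions V. Substituting into the earlier binding gives X := q(true).
Delete trivial equation m = m.
Decompose q/1: f(W, q(6)) = f(B, q(6)).
Decompose f/2: W = B,  q(6) = q(6).
Bind W := B; no other remaining equation mentions W.
Delete trivial equation q(6) = q(6).
Decompose f/2: q(node(false, T)) = q(node(false, q(T))),  node(true, m) = node(true, m).
Decompose q/1: node(false, T) = node(false, q(T)).
Decompose node/2: false = false,  T = q(T).
Delete trivial equation false = false.
Occurs check fails: T occurs in q(T); the equation T = q(T) has no finite solution.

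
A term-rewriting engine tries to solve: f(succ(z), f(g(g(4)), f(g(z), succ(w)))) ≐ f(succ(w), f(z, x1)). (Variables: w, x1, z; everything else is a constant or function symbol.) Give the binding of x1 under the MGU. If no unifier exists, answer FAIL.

Decompose f/2: succ(z) ≐ succ(w),  f(g(g(4)), f(g(z), succ(w))) ≐ f(z, x1).
Decompose succ/1: z ≐ w.
Bind z := w; substituting into the remaining equation gives: f(g(g(4)), f(g(w), succ(w))) ≐ f(w, x1).
Decompose f/2: g(g(4)) ≐ w,  f(g(w), succ(w)) ≐ x1.
Bind w := g(g(4)); substituting into the remaining equation gives: f(g(g(g(4))), succ(g(g(4)))) ≐ x1. Substituting into the earlier binding gives z := g(g(4)).
Bind x1 := f(g(g(g(4))), succ(g(g(4)))).
MGU = { z -> g(g(4)), w -> g(g(4)), x1 -> f(g(g(g(4))), succ(g(g(4)))) }, so x1 -> f(g(g(g(4))), succ(g(g(4)))).

f(g(g(g(4))), succ(g(g(4))))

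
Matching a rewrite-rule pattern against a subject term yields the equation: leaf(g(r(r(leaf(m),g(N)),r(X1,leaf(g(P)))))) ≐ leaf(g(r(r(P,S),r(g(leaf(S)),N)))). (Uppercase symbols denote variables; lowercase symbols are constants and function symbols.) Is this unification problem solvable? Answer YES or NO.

Decompose leaf/1: g(r(r(leaf(m),g(N)),r(X1,leaf(g(P))))) ≐ g(r(r(P,S),r(g(leaf(S)),N))).
Decompose g/1: r(r(leaf(m),g(N)),r(X1,leaf(g(P)))) ≐ r(r(P,S),r(g(leaf(S)),N)).
Decompose r/2: r(leaf(m),g(N)) ≐ r(P,S),  r(X1,leaf(g(P))) ≐ r(g(leaf(S)),N).
Decompose r/2: leaf(m) ≐ P,  g(N) ≐ S.
Bind P := leaf(m); substituting into the one remaining equation that mentions P gives: r(X1,leaf(g(leaf(m)))) ≐ r(g(leaf(S)),N).
Bind S := g(N); substituting into the remaining equation gives: r(X1,leaf(g(leaf(m)))) ≐ r(g(leaf(g(N))),N).
Decompose r/2: X1 ≐ g(leaf(g(N))),  leaf(g(leaf(m))) ≐ N.
Bind X1 := g(leaf(g(N))); no other remaining equation mentions X1.
Bind N := leaf(g(leaf(m))). Substituting into the earlier bindings gives S := g(leaf(g(leaf(m)))), X1 := g(leaf(g(leaf(g(leaf(m)))))).
No equations remain and no clash or occurs-check failure arose, so a unifier exists.

YES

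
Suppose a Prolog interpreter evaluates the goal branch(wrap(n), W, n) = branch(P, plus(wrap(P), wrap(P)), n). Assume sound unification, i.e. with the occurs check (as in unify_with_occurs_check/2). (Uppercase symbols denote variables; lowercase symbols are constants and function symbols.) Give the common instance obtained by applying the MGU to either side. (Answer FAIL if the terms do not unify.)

Decompose branch/3: wrap(n) = P,  W = plus(wrap(P), wrap(P)),  n = n.
Bind P := wrap(n); substituting into the one remaining equation that mentions P gives: W = plus(wrap(wrap(n)), wrap(wrap(n))).
Bind W := plus(wrap(wrap(n)), wrap(wrap(n))); no other remaining equation mentions W.
Delete trivial equation n = n.
Applying the MGU to either side gives branch(wrap(n), plus(wrap(wrap(n)), wrap(wrap(n))), n).

branch(wrap(n), plus(wrap(wrap(n)), wrap(wrap(n))), n)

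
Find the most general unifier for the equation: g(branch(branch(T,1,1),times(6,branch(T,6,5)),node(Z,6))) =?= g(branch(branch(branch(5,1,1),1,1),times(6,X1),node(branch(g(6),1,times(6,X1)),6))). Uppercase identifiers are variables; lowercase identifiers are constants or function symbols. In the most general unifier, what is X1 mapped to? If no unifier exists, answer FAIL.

branch(branch(5,1,1),6,5)

Decompose g/1: branch(branch(T,1,1),times(6,branch(T,6,5)),node(Z,6)) =?= branch(branch(branch(5,1,1),1,1),times(6,X1),node(branch(g(6),1,times(6,X1)),6)).
Decompose branch/3: branch(T,1,1) =?= branch(branch(5,1,1),1,1),  times(6,branch(T,6,5)) =?= times(6,X1),  node(Z,6) =?= node(branch(g(6),1,times(6,X1)),6).
Decompose branch/3: T =?= branch(5,1,1),  1 =?= 1,  1 =?= 1.
Bind T := branch(5,1,1); substituting into the one remaining equation that mentions T gives: times(6,branch(branch(5,1,1),6,5)) =?= times(6,X1).
Delete trivial equation 1 =?= 1.
Delete trivial equation 1 =?= 1.
Decompose times/2: 6 =?= 6,  branch(branch(5,1,1),6,5) =?= X1.
Delete trivial equation 6 =?= 6.
Bind X1 := branch(branch(5,1,1),6,5); substituting into the remaining equation gives: node(Z,6) =?= node(branch(g(6),1,times(6,branch(branch(5,1,1),6,5))),6).
Decompose node/2: Z =?= branch(g(6),1,times(6,branch(branch(5,1,1),6,5))),  6 =?= 6.
Bind Z := branch(g(6),1,times(6,branch(branch(5,1,1),6,5))); no other remaining equation mentions Z.
Delete trivial equation 6 =?= 6.
MGU = { T -> branch(5,1,1), X1 -> branch(branch(5,1,1),6,5), Z -> branch(g(6),1,times(6,branch(branch(5,1,1),6,5))) }, so X1 -> branch(branch(5,1,1),6,5).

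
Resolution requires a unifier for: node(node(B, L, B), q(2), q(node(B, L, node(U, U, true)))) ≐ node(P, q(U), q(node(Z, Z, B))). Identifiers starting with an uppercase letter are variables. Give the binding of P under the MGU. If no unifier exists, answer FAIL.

Decompose node/3: node(B, L, B) ≐ P,  q(2) ≐ q(U),  q(node(B, L, node(U, U, true))) ≐ q(node(Z, Z, B)).
Bind P := node(B, L, B); no other remaining equation mentions P.
Decompose q/1: 2 ≐ U.
Bind U := 2; substituting into the remaining equation gives: q(node(B, L, node(2, 2, true))) ≐ q(node(Z, Z, B)).
Decompose q/1: node(B, L, node(2, 2, true)) ≐ node(Z, Z, B).
Decompose node/3: B ≐ Z,  L ≐ Z,  node(2, 2, true) ≐ B.
Bind B := Z; substituting into the one remaining equation that mentions B gives: node(2, 2, true) ≐ Z. Substituting into the earlier binding gives P := node(Z, L, Z).
Bind L := Z; no other remaining equation mentions L. Substituting into the earlier binding gives P := node(Z, Z, Z).
Bind Z := node(2, 2, true). Substituting into the earlier bindings gives P := node(node(2, 2, true), node(2, 2, true), node(2, 2, true)), B := node(2, 2, true), L := node(2, 2, true).
MGU = { P := node(node(2, 2, true), node(2, 2, true), node(2, 2, true)), U := 2, B := node(2, 2, true), L := node(2, 2, true), Z := node(2, 2, true) }, so P := node(node(2, 2, true), node(2, 2, true), node(2, 2, true)).

node(node(2, 2, true), node(2, 2, true), node(2, 2, true))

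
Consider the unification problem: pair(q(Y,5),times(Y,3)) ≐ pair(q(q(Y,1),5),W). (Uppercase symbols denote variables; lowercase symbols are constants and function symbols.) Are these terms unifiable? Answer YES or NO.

NO

Decompose pair/2: q(Y,5) ≐ q(q(Y,1),5),  times(Y,3) ≐ W.
Decompose q/2: Y ≐ q(Y,1),  5 ≐ 5.
Occurs check fails: Y occurs in q(Y,1); the equation Y ≐ q(Y,1) has no finite solution.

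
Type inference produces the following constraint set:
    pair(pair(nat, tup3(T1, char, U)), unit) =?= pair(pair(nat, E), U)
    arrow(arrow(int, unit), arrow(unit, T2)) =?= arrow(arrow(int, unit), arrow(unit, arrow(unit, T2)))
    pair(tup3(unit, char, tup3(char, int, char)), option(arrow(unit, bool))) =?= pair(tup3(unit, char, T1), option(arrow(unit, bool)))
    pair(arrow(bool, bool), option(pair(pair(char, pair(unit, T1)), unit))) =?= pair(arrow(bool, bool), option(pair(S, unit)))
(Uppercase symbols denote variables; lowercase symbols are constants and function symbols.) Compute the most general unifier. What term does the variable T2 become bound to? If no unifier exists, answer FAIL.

Decompose pair/2: pair(nat, tup3(T1, char, U)) =?= pair(nat, E),  unit =?= U.
Decompose pair/2: nat =?= nat,  tup3(T1, char, U) =?= E.
Delete trivial equation nat =?= nat.
Bind E := tup3(T1, char, U); no other remaining equation mentions E.
Bind U := unit; no other remaining equation mentions U. Substituting into the earlier binding gives E := tup3(T1, char, unit).
Decompose arrow/2: arrow(int, unit) =?= arrow(int, unit),  arrow(unit, T2) =?= arrow(unit, arrow(unit, T2)).
Delete trivial equation arrow(int, unit) =?= arrow(int, unit).
Decompose arrow/2: unit =?= unit,  T2 =?= arrow(unit, T2).
Delete trivial equation unit =?= unit.
Occurs check fails: T2 occurs in arrow(unit, T2); the equation T2 =?= arrow(unit, T2) has no finite solution.

FAIL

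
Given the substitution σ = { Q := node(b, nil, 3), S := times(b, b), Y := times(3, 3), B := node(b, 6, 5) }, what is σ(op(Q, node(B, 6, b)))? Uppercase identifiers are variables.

op(node(b, nil, 3), node(node(b, 6, 5), 6, b))

Replace each occurrence of Q with node(b, nil, 3).
Replace each occurrence of B with node(b, 6, 5).
Result: op(node(b, nil, 3), node(node(b, 6, 5), 6, b)).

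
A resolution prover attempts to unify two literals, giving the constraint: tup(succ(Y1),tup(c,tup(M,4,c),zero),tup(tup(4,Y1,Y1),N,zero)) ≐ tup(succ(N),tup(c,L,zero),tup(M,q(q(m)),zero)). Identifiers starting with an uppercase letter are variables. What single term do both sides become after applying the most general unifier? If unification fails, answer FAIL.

Decompose tup/3: succ(Y1) ≐ succ(N),  tup(c,tup(M,4,c),zero) ≐ tup(c,L,zero),  tup(tup(4,Y1,Y1),N,zero) ≐ tup(M,q(q(m)),zero).
Decompose succ/1: Y1 ≐ N.
Bind Y1 := N; substituting into the one remaining equation that mentions Y1 gives: tup(tup(4,N,N),N,zero) ≐ tup(M,q(q(m)),zero).
Decompose tup/3: c ≐ c,  tup(M,4,c) ≐ L,  zero ≐ zero.
Delete trivial equation c ≐ c.
Bind L := tup(M,4,c); no other remaining equation mentions L.
Delete trivial equation zero ≐ zero.
Decompose tup/3: tup(4,N,N) ≐ M,  N ≐ q(q(m)),  zero ≐ zero.
Bind M := tup(4,N,N); no other remaining equation mentions M. Substituting into the earlier binding gives L := tup(tup(4,N,N),4,c).
Bind N := q(q(m)); no other remaining equation mentions N. Substituting into the earlier bindings gives Y1 := q(q(m)), L := tup(tup(4,q(q(m)),q(q(m))),4,c), M := tup(4,q(q(m)),q(q(m))).
Delete trivial equation zero ≐ zero.
Applying the MGU to either side gives tup(succ(q(q(m))),tup(c,tup(tup(4,q(q(m)),q(q(m))),4,c),zero),tup(tup(4,q(q(m)),q(q(m))),q(q(m)),zero)).

tup(succ(q(q(m))),tup(c,tup(tup(4,q(q(m)),q(q(m))),4,c),zero),tup(tup(4,q(q(m)),q(q(m))),q(q(m)),zero))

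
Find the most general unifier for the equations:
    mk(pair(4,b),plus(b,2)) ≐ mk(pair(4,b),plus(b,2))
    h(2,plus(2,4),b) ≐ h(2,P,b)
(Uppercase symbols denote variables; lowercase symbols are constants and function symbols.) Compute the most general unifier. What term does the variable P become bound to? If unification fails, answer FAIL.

plus(2,4)

Delete trivial equation mk(pair(4,b),plus(b,2)) ≐ mk(pair(4,b),plus(b,2)).
Decompose h/3: 2 ≐ 2,  plus(2,4) ≐ P,  b ≐ b.
Delete trivial equation 2 ≐ 2.
Bind P := plus(2,4); no other remaining equation mentions P.
Delete trivial equation b ≐ b.
MGU = { P ↦ plus(2,4) }, so P ↦ plus(2,4).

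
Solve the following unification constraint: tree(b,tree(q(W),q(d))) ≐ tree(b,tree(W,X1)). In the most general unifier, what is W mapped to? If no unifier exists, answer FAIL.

FAIL

Decompose tree/2: b ≐ b,  tree(q(W),q(d)) ≐ tree(W,X1).
Delete trivial equation b ≐ b.
Decompose tree/2: q(W) ≐ W,  q(d) ≐ X1.
Occurs check fails: W occurs in q(W); the equation W ≐ q(W) has no finite solution.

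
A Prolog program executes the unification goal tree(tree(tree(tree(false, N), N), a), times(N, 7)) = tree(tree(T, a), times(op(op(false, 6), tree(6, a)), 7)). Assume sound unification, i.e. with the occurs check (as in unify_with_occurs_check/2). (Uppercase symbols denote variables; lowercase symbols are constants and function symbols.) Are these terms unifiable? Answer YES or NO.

Decompose tree/2: tree(tree(tree(false, N), N), a) = tree(T, a),  times(N, 7) = times(op(op(false, 6), tree(6, a)), 7).
Decompose tree/2: tree(tree(false, N), N) = T,  a = a.
Bind T := tree(tree(false, N), N); no other remaining equation mentions T.
Delete trivial equation a = a.
Decompose times/2: N = op(op(false, 6), tree(6, a)),  7 = 7.
Bind N := op(op(false, 6), tree(6, a)); no other remaining equation mentions N. Substituting into the earlier binding gives T := tree(tree(false, op(op(false, 6), tree(6, a))), op(op(false, 6), tree(6, a))).
Delete trivial equation 7 = 7.
No equations remain and no clash or occurs-check failure arose, so a unifier exists.

YES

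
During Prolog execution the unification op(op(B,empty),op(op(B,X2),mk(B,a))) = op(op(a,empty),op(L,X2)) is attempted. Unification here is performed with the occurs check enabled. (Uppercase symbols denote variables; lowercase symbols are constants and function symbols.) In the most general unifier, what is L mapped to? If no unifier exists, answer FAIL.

Decompose op/2: op(B,empty) = op(a,empty),  op(op(B,X2),mk(B,a)) = op(L,X2).
Decompose op/2: B = a,  empty = empty.
Bind B := a; substituting into the one remaining equation that mentions B gives: op(op(a,X2),mk(a,a)) = op(L,X2).
Delete trivial equation empty = empty.
Decompose op/2: op(a,X2) = L,  mk(a,a) = X2.
Bind L := op(a,X2); no other remaining equation mentions L.
Bind X2 := mk(a,a). Substituting into the earlier binding gives L := op(a,mk(a,a)).
MGU = { B -> a, L -> op(a,mk(a,a)), X2 -> mk(a,a) }, so L -> op(a,mk(a,a)).

op(a,mk(a,a))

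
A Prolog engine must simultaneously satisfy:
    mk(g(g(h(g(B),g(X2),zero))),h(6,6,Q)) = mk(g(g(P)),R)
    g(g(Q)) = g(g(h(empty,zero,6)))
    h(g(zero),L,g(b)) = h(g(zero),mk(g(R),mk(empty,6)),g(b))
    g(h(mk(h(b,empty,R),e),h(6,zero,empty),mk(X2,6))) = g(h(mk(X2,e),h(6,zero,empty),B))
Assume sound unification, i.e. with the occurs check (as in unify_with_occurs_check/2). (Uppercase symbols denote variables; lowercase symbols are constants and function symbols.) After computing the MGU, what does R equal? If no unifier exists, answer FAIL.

Decompose mk/2: g(g(h(g(B),g(X2),zero))) = g(g(P)),  h(6,6,Q) = R.
Decompose g/1: g(h(g(B),g(X2),zero)) = g(P).
Decompose g/1: h(g(B),g(X2),zero) = P.
Bind P := h(g(B),g(X2),zero); no other remaining equation mentions P.
Bind R := h(6,6,Q); substituting into the 2 remaining equations that mention R gives: h(g(zero),L,g(b)) = h(g(zero),mk(g(h(6,6,Q)),mk(empty,6)),g(b)),  g(h(mk(h(b,empty,h(6,6,Q)),e),h(6,zero,empty),mk(X2,6))) = g(h(mk(X2,e),h(6,zero,empty),B)).
Decompose g/1: g(Q) = g(h(empty,zero,6)).
Decompose g/1: Q = h(empty,zero,6).
Bind Q := h(empty,zero,6); substituting into the remaining equations gives: h(g(zero),L,g(b)) = h(g(zero),mk(g(h(6,6,h(empty,zero,6))),mk(empty,6)),g(b)),  g(h(mk(h(b,empty,h(6,6,h(empty,zero,6))),e),h(6,zero,empty),mk(X2,6))) = g(h(mk(X2,e),h(6,zero,empty),B)). Substituting into the earlier binding gives R := h(6,6,h(empty,zero,6)).
Decompose h/3: g(zero) = g(zero),  L = mk(g(h(6,6,h(empty,zero,6))),mk(empty,6)),  g(b) = g(b).
Delete trivial equation g(zero) = g(zero).
Bind L := mk(g(h(6,6,h(empty,zero,6))),mk(empty,6)); no other remaining equation mentions L.
Delete trivial equation g(b) = g(b).
Decompose g/1: h(mk(h(b,empty,h(6,6,h(empty,zero,6))),e),h(6,zero,empty),mk(X2,6)) = h(mk(X2,e),h(6,zero,empty),B).
Decompose h/3: mk(h(b,empty,h(6,6,h(empty,zero,6))),e) = mk(X2,e),  h(6,zero,empty) = h(6,zero,empty),  mk(X2,6) = B.
Decompose mk/2: h(b,empty,h(6,6,h(empty,zero,6))) = X2,  e = e.
Bind X2 := h(b,empty,h(6,6,h(empty,zero,6))); substituting into the one remaining equation that mentions X2 gives: mk(h(b,empty,h(6,6,h(empty,zero,6))),6) = B. Substituting into the earlier binding gives P := h(g(B),g(h(b,empty,h(6,6,h(empty,zero,6)))),zero).
Delete trivial equation e = e.
Delete trivial equation h(6,zero,empty) = h(6,zero,empty).
Bind B := mk(h(b,empty,h(6,6,h(empty,zero,6))),6). Substituting into the earlier binding gives P := h(g(mk(h(b,empty,h(6,6,h(empty,zero,6))),6)),g(h(b,empty,h(6,6,h(empty,zero,6)))),zero).
MGU = { P -> h(g(mk(h(b,empty,h(6,6,h(empty,zero,6))),6)),g(h(b,empty,h(6,6,h(empty,zero,6)))),zero), R -> h(6,6,h(empty,zero,6)), Q -> h(empty,zero,6), L -> mk(g(h(6,6,h(empty,zero,6))),mk(empty,6)), X2 -> h(b,empty,h(6,6,h(empty,zero,6))), B -> mk(h(b,empty,h(6,6,h(empty,zero,6))),6) }, so R -> h(6,6,h(empty,zero,6)).

h(6,6,h(empty,zero,6))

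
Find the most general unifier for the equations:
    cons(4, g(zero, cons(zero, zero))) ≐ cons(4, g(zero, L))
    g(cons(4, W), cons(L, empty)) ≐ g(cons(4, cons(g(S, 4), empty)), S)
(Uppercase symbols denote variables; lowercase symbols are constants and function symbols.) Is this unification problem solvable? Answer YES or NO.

Decompose cons/2: 4 ≐ 4,  g(zero, cons(zero, zero)) ≐ g(zero, L).
Delete trivial equation 4 ≐ 4.
Decompose g/2: zero ≐ zero,  cons(zero, zero) ≐ L.
Delete trivial equation zero ≐ zero.
Bind L := cons(zero, zero); substituting into the remaining equation gives: g(cons(4, W), cons(cons(zero, zero), empty)) ≐ g(cons(4, cons(g(S, 4), empty)), S).
Decompose g/2: cons(4, W) ≐ cons(4, cons(g(S, 4), empty)),  cons(cons(zero, zero), empty) ≐ S.
Decompose cons/2: 4 ≐ 4,  W ≐ cons(g(S, 4), empty).
Delete trivial equation 4 ≐ 4.
Bind W := cons(g(S, 4), empty); no other remaining equation mentions W.
Bind S := cons(cons(zero, zero), empty). Substituting into the earlier binding gives W := cons(g(cons(cons(zero, zero), empty), 4), empty).
No equations remain and no clash or occurs-check failure arose, so a unifier exists.

YES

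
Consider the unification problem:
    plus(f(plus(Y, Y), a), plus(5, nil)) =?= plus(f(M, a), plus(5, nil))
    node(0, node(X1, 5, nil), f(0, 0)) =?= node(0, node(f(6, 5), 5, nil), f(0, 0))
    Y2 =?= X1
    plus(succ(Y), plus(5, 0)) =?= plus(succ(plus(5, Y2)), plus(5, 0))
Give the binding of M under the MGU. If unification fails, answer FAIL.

Decompose plus/2: f(plus(Y, Y), a) =?= f(M, a),  plus(5, nil) =?= plus(5, nil).
Decompose f/2: plus(Y, Y) =?= M,  a =?= a.
Bind M := plus(Y, Y); no other remaining equation mentions M.
Delete trivial equation a =?= a.
Delete trivial equation plus(5, nil) =?= plus(5, nil).
Decompose node/3: 0 =?= 0,  node(X1, 5, nil) =?= node(f(6, 5), 5, nil),  f(0, 0) =?= f(0, 0).
Delete trivial equation 0 =?= 0.
Decompose node/3: X1 =?= f(6, 5),  5 =?= 5,  nil =?= nil.
Bind X1 := f(6, 5); substituting into the one remaining equation that mentions X1 gives: Y2 =?= f(6, 5).
Delete trivial equation 5 =?= 5.
Delete trivial equation nil =?= nil.
Delete trivial equation f(0, 0) =?= f(0, 0).
Bind Y2 := f(6, 5); substituting into the remaining equation gives: plus(succ(Y), plus(5, 0)) =?= plus(succ(plus(5, f(6, 5))), plus(5, 0)).
Decompose plus/2: succ(Y) =?= succ(plus(5, f(6, 5))),  plus(5, 0) =?= plus(5, 0).
Decompose succ/1: Y =?= plus(5, f(6, 5)).
Bind Y := plus(5, f(6, 5)); no other remaining equation mentions Y. Substituting into the earlier binding gives M := plus(plus(5, f(6, 5)), plus(5, f(6, 5))).
Delete trivial equation plus(5, 0) =?= plus(5, 0).
MGU = { M ↦ plus(plus(5, f(6, 5)), plus(5, f(6, 5))), X1 ↦ f(6, 5), Y2 ↦ f(6, 5), Y ↦ plus(5, f(6, 5)) }, so M ↦ plus(plus(5, f(6, 5)), plus(5, f(6, 5))).

plus(plus(5, f(6, 5)), plus(5, f(6, 5)))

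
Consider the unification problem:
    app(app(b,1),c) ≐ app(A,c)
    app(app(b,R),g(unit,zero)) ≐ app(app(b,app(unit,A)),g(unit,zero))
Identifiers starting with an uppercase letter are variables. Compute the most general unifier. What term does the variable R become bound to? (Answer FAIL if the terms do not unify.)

app(unit,app(b,1))

Decompose app/2: app(b,1) ≐ A,  c ≐ c.
Bind A := app(b,1); substituting into the one remaining equation that mentions A gives: app(app(b,R),g(unit,zero)) ≐ app(app(b,app(unit,app(b,1))),g(unit,zero)).
Delete trivial equation c ≐ c.
Decompose app/2: app(b,R) ≐ app(b,app(unit,app(b,1))),  g(unit,zero) ≐ g(unit,zero).
Decompose app/2: b ≐ b,  R ≐ app(unit,app(b,1)).
Delete trivial equation b ≐ b.
Bind R := app(unit,app(b,1)); no other remaining equation mentions R.
Delete trivial equation g(unit,zero) ≐ g(unit,zero).
MGU = { A -> app(b,1), R -> app(unit,app(b,1)) }, so R -> app(unit,app(b,1)).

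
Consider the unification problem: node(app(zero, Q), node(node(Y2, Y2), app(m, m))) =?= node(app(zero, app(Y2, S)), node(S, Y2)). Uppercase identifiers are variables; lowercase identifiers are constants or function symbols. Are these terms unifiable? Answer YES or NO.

YES

Decompose node/2: app(zero, Q) =?= app(zero, app(Y2, S)),  node(node(Y2, Y2), app(m, m)) =?= node(S, Y2).
Decompose app/2: zero =?= zero,  Q =?= app(Y2, S).
Delete trivial equation zero =?= zero.
Bind Q := app(Y2, S); no other remaining equation mentions Q.
Decompose node/2: node(Y2, Y2) =?= S,  app(m, m) =?= Y2.
Bind S := node(Y2, Y2); no other remaining equation mentions S. Substituting into the earlier binding gives Q := app(Y2, node(Y2, Y2)).
Bind Y2 := app(m, m). Substituting into the earlier bindings gives Q := app(app(m, m), node(app(m, m), app(m, m))), S := node(app(m, m), app(m, m)).
No equations remain and no clash or occurs-check failure arose, so a unifier exists.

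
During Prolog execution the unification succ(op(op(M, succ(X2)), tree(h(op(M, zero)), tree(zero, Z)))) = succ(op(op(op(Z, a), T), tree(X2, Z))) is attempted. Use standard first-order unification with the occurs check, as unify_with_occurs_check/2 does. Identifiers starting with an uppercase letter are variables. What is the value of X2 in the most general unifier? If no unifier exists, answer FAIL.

Decompose succ/1: op(op(M, succ(X2)), tree(h(op(M, zero)), tree(zero, Z))) = op(op(op(Z, a), T), tree(X2, Z)).
Decompose op/2: op(M, succ(X2)) = op(op(Z, a), T),  tree(h(op(M, zero)), tree(zero, Z)) = tree(X2, Z).
Decompose op/2: M = op(Z, a),  succ(X2) = T.
Bind M := op(Z, a); substituting into the one remaining equation that mentions M gives: tree(h(op(op(Z, a), zero)), tree(zero, Z)) = tree(X2, Z).
Bind T := succ(X2); no other remaining equation mentions T.
Decompose tree/2: h(op(op(Z, a), zero)) = X2,  tree(zero, Z) = Z.
Bind X2 := h(op(op(Z, a), zero)); no other remaining equation mentions X2. Substituting into the earlier binding gives T := succ(h(op(op(Z, a), zero))).
Occurs check fails: Z occurs in tree(zero, Z); the equation Z = tree(zero, Z) has no finite solution.

FAIL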